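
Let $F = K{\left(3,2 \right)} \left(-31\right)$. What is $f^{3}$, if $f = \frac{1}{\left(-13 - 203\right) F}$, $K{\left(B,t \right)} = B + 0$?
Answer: $\frac{1}{8106065321472} \approx 1.2336 \cdot 10^{-13}$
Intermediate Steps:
$K{\left(B,t \right)} = B$
$F = -93$ ($F = 3 \left(-31\right) = -93$)
$f = \frac{1}{20088}$ ($f = \frac{1}{\left(-13 - 203\right) \left(-93\right)} = \frac{1}{-216} \left(- \frac{1}{93}\right) = \left(- \frac{1}{216}\right) \left(- \frac{1}{93}\right) = \frac{1}{20088} \approx 4.9781 \cdot 10^{-5}$)
$f^{3} = \left(\frac{1}{20088}\right)^{3} = \frac{1}{8106065321472}$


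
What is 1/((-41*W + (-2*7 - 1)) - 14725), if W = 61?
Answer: -1/17241 ≈ -5.8001e-5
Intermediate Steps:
1/((-41*W + (-2*7 - 1)) - 14725) = 1/((-41*61 + (-2*7 - 1)) - 14725) = 1/((-2501 + (-14 - 1)) - 14725) = 1/((-2501 - 15) - 14725) = 1/(-2516 - 14725) = 1/(-17241) = -1/17241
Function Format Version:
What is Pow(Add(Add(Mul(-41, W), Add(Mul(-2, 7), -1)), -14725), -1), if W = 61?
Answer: Rational(-1, 17241) ≈ -5.8001e-5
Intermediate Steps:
Pow(Add(Add(Mul(-41, W), Add(Mul(-2, 7), -1)), -14725), -1) = Pow(Add(Add(Mul(-41, 61), Add(Mul(-2, 7), -1)), -14725), -1) = Pow(Add(Add(-2501, Add(-14, -1)), -14725), -1) = Pow(Add(Add(-2501, -15), -14725), -1) = Pow(Add(-2516, -14725), -1) = Pow(-17241, -1) = Rational(-1, 17241)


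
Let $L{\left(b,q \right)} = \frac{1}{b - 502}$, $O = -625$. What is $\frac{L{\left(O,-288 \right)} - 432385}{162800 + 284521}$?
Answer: $- \frac{162432632}{168043589} \approx -0.96661$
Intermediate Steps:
$L{\left(b,q \right)} = \frac{1}{-502 + b}$
$\frac{L{\left(O,-288 \right)} - 432385}{162800 + 284521} = \frac{\frac{1}{-502 - 625} - 432385}{162800 + 284521} = \frac{\frac{1}{-1127} - 432385}{447321} = \left(- \frac{1}{1127} - 432385\right) \frac{1}{447321} = \left(- \frac{487297896}{1127}\right) \frac{1}{447321} = - \frac{162432632}{168043589}$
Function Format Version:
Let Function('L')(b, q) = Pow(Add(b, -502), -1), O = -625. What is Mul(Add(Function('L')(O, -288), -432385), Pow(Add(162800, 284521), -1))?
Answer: Rational(-162432632, 168043589) ≈ -0.96661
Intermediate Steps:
Function('L')(b, q) = Pow(Add(-502, b), -1)
Mul(Add(Function('L')(O, -288), -432385), Pow(Add(162800, 284521), -1)) = Mul(Add(Pow(Add(-502, -625), -1), -432385), Pow(Add(162800, 284521), -1)) = Mul(Add(Pow(-1127, -1), -432385), Pow(447321, -1)) = Mul(Add(Rational(-1, 1127), -432385), Rational(1, 447321)) = Mul(Rational(-487297896, 1127), Rational(1, 447321)) = Rational(-162432632, 168043589)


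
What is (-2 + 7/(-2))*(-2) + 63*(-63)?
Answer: -3958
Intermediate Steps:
(-2 + 7/(-2))*(-2) + 63*(-63) = (-2 + 7*(-1/2))*(-2) - 3969 = (-2 - 7/2)*(-2) - 3969 = -11/2*(-2) - 3969 = 11 - 3969 = -3958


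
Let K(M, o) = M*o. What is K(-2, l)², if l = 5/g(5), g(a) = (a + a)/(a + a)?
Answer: 100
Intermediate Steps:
g(a) = 1 (g(a) = (2*a)/((2*a)) = (2*a)*(1/(2*a)) = 1)
l = 5 (l = 5/1 = 5*1 = 5)
K(-2, l)² = (-2*5)² = (-10)² = 100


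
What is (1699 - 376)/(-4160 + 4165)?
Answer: 1323/5 ≈ 264.60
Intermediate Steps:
(1699 - 376)/(-4160 + 4165) = 1323/5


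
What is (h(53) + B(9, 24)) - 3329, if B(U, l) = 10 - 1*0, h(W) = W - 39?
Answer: -3305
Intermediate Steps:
h(W) = -39 + W
B(U, l) = 10 (B(U, l) = 10 + 0 = 10)
(h(53) + B(9, 24)) - 3329 = ((-39 + 53) + 10) - 3329 = (14 + 10) - 3329 = 24 - 3329 = -3305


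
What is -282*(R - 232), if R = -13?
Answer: 69090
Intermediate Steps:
-282*(R - 232) = -282*(-13 - 232) = -282*(-245) = 69090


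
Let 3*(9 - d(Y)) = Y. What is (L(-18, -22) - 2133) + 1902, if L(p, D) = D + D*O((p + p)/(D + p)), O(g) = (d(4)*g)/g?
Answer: -1265/3 ≈ -421.67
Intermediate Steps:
d(Y) = 9 - Y/3
O(g) = 23/3 (O(g) = ((9 - ⅓*4)*g)/g = ((9 - 4/3)*g)/g = (23*g/3)/g = 23/3)
L(p, D) = 26*D/3 (L(p, D) = D + D*(23/3) = D + 23*D/3 = 26*D/3)
(L(-18, -22) - 2133) + 1902 = ((26/3)*(-22) - 2133) + 1902 = (-572/3 - 2133) + 1902 = -6971/3 + 1902 = -1265/3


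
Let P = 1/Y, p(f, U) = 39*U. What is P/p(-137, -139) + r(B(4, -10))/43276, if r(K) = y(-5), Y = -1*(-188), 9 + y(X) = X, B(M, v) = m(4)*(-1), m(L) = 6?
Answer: -3577837/11026162212 ≈ -0.00032449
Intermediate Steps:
B(M, v) = -6 (B(M, v) = 6*(-1) = -6)
y(X) = -9 + X
Y = 188
r(K) = -14 (r(K) = -9 - 5 = -14)
P = 1/188 ≈ 0.0053191
P/p(-137, -139) + r(B(4, -10))/43276 = 1/(188*((39*(-139)))) - 14/43276 = (1/188)/(-5421) - 14*1/43276 = (1/188)*(-1/5421) - 7/21638 = -1/1019148 - 7/21638 = -3577837/11026162212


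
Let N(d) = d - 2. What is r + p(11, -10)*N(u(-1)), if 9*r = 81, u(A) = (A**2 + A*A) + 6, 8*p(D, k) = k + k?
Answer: -6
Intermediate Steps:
p(D, k) = k/4 (p(D, k) = (k + k)/8 = (2*k)/8 = k/4)
u(A) = 6 + 2*A**2 (u(A) = (A**2 + A**2) + 6 = 2*A**2 + 6 = 6 + 2*A**2)
r = 9 (r = (1/9)*81 = 9)
N(d) = -2 + d
r + p(11, -10)*N(u(-1)) = 9 + ((1/4)*(-10))*(-2 + (6 + 2*(-1)**2)) = 9 - 5*(-2 + (6 + 2*1))/2 = 9 - 5*(-2 + (6 + 2))/2 = 9 - 5*(-2 + 8)/2 = 9 - 5/2*6 = 9 - 15 = -6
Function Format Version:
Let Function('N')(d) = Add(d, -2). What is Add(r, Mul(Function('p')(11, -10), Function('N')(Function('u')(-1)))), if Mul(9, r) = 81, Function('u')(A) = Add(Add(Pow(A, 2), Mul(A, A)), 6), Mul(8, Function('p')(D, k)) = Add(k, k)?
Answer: -6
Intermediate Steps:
Function('p')(D, k) = Mul(Rational(1, 4), k) (Function('p')(D, k) = Mul(Rational(1, 8), Add(k, k)) = Mul(Rational(1, 8), Mul(2, k)) = Mul(Rational(1, 4), k))
Function('u')(A) = Add(6, Mul(2, Pow(A, 2))) (Function('u')(A) = Add(Add(Pow(A, 2), Pow(A, 2)), 6) = Add(Mul(2, Pow(A, 2)), 6) = Add(6, Mul(2, Pow(A, 2))))
r = 9 (r = Mul(Rational(1, 9), 81) = 9)
Function('N')(d) = Add(-2, d)
Add(r, Mul(Function('p')(11, -10), Function('N')(Function('u')(-1)))) = Add(9, Mul(Mul(Rational(1, 4), -10), Add(-2, Add(6, Mul(2, Pow(-1, 2)))))) = Add(9, Mul(Rational(-5, 2), Add(-2, Add(6, Mul(2, 1))))) = Add(9, Mul(Rational(-5, 2), Add(-2, Add(6, 2)))) = Add(9, Mul(Rational(-5, 2), Add(-2, 8))) = Add(9, Mul(Rational(-5, 2), 6)) = Add(9, -15) = -6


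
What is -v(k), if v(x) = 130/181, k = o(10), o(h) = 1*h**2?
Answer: -130/181 ≈ -0.71823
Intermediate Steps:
o(h) = h**2
k = 100 (k = 10**2 = 100)
v(x) = 130/181 (v(x) = 130*(1/181) = 130/181)
-v(k) = -1*130/181 = -130/181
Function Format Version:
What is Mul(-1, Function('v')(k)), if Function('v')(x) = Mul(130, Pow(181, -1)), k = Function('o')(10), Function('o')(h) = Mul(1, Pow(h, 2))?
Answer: Rational(-130, 181) ≈ -0.71823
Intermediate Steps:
Function('o')(h) = Pow(h, 2)
k = 100 (k = Pow(10, 2) = 100)
Function('v')(x) = Rational(130, 181) (Function('v')(x) = Mul(130, Rational(1, 181)) = Rational(130, 181))
Mul(-1, Function('v')(k)) = Mul(-1, Rational(130, 181)) = Rational(-130, 181)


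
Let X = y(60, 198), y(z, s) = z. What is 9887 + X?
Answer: 9947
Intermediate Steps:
X = 60
9887 + X = 9887 + 60 = 9947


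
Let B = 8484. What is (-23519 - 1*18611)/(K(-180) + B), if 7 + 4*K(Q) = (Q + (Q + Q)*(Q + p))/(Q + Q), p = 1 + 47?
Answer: -6128/1229 ≈ -4.9862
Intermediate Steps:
p = 48
K(Q) = -7/4 + (Q + 2*Q*(48 + Q))/(8*Q) (K(Q) = -7/4 + ((Q + (Q + Q)*(Q + 48))/(Q + Q))/4 = -7/4 + ((Q + (2*Q)*(48 + Q))/((2*Q)))/4 = -7/4 + ((Q + 2*Q*(48 + Q))*(1/(2*Q)))/4 = -7/4 + ((Q + 2*Q*(48 + Q))/(2*Q))/4 = -7/4 + (Q + 2*Q*(48 + Q))/(8*Q))
(-23519 - 1*18611)/(K(-180) + B) = (-23519 - 1*18611)/((83/8 + (¼)*(-180)) + 8484) = (-23519 - 18611)/((83/8 - 45) + 8484) = -42130/(-277/8 + 8484) = -42130/67595/8 = -42130*8/67595 = -6128/1229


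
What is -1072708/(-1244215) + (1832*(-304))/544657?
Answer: -15525750052/96810058465 ≈ -0.16037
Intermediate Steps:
-1072708/(-1244215) + (1832*(-304))/544657 = -1072708*(-1/1244215) - 556928*1/544657 = 153244/177745 - 556928/544657 = -15525750052/96810058465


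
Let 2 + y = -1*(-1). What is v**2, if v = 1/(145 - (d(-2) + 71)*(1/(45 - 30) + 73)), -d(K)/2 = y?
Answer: 225/6057975889 ≈ 3.7141e-8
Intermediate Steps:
y = -1 (y = -2 - 1*(-1) = -2 + 1 = -1)
d(K) = 2 (d(K) = -2*(-1) = 2)
v = -15/77833 (v = 1/(145 - (2 + 71)*(1/(45 - 30) + 73)) = 1/(145 - 73*(1/15 + 73)) = 1/(145 - 73*1096/15) = 1/(145 - 1*80008/15) = 1/(145 - 80008/15) = 1/(-77833/15) = -15/77833 ≈ -0.00019272)
v**2 = (-15/77833)**2 = 225/6057975889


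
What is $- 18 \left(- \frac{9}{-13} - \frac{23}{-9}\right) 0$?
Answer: $0$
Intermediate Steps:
$- 18 \left(- \frac{9}{-13} - \frac{23}{-9}\right) 0 = - 18 \left(\left(-9\right) \left(- \frac{1}{13}\right) - - \frac{23}{9}\right) 0 = - 18 \left(\frac{9}{13} + \frac{23}{9}\right) 0 = \left(-18\right) \frac{380}{117} \cdot 0 = \left(- \frac{760}{13}\right) 0 = 0$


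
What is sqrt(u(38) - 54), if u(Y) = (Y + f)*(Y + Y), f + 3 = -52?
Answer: I*sqrt(1346) ≈ 36.688*I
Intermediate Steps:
f = -55 (f = -3 - 52 = -55)
u(Y) = 2*Y*(-55 + Y) (u(Y) = (Y - 55)*(Y + Y) = (-55 + Y)*(2*Y) = 2*Y*(-55 + Y))
sqrt(u(38) - 54) = sqrt(2*38*(-55 + 38) - 54) = sqrt(2*38*(-17) - 54) = sqrt(-1292 - 54) = sqrt(-1346) = I*sqrt(1346)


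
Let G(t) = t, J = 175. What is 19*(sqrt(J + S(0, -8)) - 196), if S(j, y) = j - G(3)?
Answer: -3724 + 38*sqrt(43) ≈ -3474.8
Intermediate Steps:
S(j, y) = -3 + j (S(j, y) = j - 1*3 = j - 3 = -3 + j)
19*(sqrt(J + S(0, -8)) - 196) = 19*(sqrt(175 + (-3 + 0)) - 196) = 19*(sqrt(175 - 3) - 196) = 19*(sqrt(172) - 196) = 19*(2*sqrt(43) - 196) = 19*(-196 + 2*sqrt(43)) = -3724 + 38*sqrt(43)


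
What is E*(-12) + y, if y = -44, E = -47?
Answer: 520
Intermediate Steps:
E*(-12) + y = -47*(-12) - 44 = 564 - 44 = 520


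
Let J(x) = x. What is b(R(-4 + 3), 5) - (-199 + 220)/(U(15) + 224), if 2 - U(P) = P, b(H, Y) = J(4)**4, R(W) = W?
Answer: 53995/211 ≈ 255.90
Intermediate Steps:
b(H, Y) = 256 (b(H, Y) = 4**4 = 256)
U(P) = 2 - P
b(R(-4 + 3), 5) - (-199 + 220)/(U(15) + 224) = 256 - (-199 + 220)/((2 - 1*15) + 224) = 256 - 21/((2 - 15) + 224) = 256 - 21/(-13 + 224) = 256 - 21/211 = 53995/211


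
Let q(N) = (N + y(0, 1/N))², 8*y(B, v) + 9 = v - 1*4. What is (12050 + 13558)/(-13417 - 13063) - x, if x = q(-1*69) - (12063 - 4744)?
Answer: 293731762537/126071280 ≈ 2329.9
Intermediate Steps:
y(B, v) = -13/8 + v/8 (y(B, v) = -9/8 + (v - 1*4)/8 = -9/8 + (v - 4)/8 = -9/8 + (-4 + v)/8 = -9/8 + (-½ + v/8) = -13/8 + v/8)
q(N) = (-13/8 + N + 1/(8*N))² (q(N) = (N + (-13/8 + 1/(8*N)))² = (-13/8 + N + 1/(8*N))²)
x = -177555095/76176 (x = (1 + (-1*69)*(-13 + 8*(-1*69)))²/(64*(-1*69)²) - (12063 - 4744) = (1/64)*(1 - 69*(-13 + 8*(-69)))²/(-69)² - 1*7319 = (1/64)*(1/4761)*(1 - 69*(-13 - 552))² - 7319 = (1/64)*(1/4761)*(1 - 69*(-565))² - 7319 = (1/64)*(1/4761)*(1 + 38985)² - 7319 = (1/64)*(1/4761)*38986² - 7319 = (1/64)*(1/4761)*1519908196 - 7319 = 379977049/76176 - 7319 = -177555095/76176 ≈ -2330.9)
(12050 + 13558)/(-13417 - 13063) - x = (12050 + 13558)/(-13417 - 13063) - 1*(-177555095/76176) = 25608/(-26480) + 177555095/76176 = 25608*(-1/26480) + 177555095/76176 = -3201/3310 + 177555095/76176 = 293731762537/126071280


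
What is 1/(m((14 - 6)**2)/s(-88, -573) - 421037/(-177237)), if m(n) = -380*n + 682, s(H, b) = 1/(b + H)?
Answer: 177237/2769278565203 ≈ 6.4001e-8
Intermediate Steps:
s(H, b) = 1/(H + b)
m(n) = 682 - 380*n
1/(m((14 - 6)**2)/s(-88, -573) - 421037/(-177237)) = 1/((682 - 380*(14 - 6)**2)/(1/(-88 - 573)) - 421037/(-177237)) = 1/((682 - 380*8**2)/(1/(-661)) - 421037*(-1/177237)) = 1/((682 - 380*64)/(-1/661) + 421037/177237) = 1/((682 - 24320)*(-661) + 421037/177237) = 1/(-23638*(-661) + 421037/177237) = 1/(15624718 + 421037/177237) = 1/(2769278565203/177237) = 177237/2769278565203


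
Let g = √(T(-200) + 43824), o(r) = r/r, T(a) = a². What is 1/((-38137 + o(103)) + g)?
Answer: -4767/181783834 - 13*√31/363567668 ≈ -2.6423e-5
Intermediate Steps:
o(r) = 1
g = 52*√31 (g = √((-200)² + 43824) = √(40000 + 43824) = √83824 = 52*√31 ≈ 289.52)
1/((-38137 + o(103)) + g) = 1/((-38137 + 1) + 52*√31) = 1/(-38136 + 52*√31)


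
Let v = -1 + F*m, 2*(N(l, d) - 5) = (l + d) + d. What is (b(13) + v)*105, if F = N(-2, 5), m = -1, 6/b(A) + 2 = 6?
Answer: -1785/2 ≈ -892.50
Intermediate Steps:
N(l, d) = 5 + d + l/2 (N(l, d) = 5 + ((l + d) + d)/2 = 5 + ((d + l) + d)/2 = 5 + (l + 2*d)/2 = 5 + (d + l/2) = 5 + d + l/2)
b(A) = 3/2 (b(A) = 6/(-2 + 6) = 6/4 = 6*(¼) = 3/2)
F = 9 (F = 5 + 5 + (½)*(-2) = 5 + 5 - 1 = 9)
v = -10 (v = -1 + 9*(-1) = -1 - 9 = -10)
(b(13) + v)*105 = (3/2 - 10)*105 = -17/2*105 = -1785/2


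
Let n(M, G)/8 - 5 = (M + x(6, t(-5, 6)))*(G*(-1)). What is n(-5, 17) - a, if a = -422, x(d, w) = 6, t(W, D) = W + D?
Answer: 326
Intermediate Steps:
t(W, D) = D + W
n(M, G) = 40 - 8*G*(6 + M) (n(M, G) = 40 + 8*((M + 6)*(G*(-1))) = 40 + 8*((6 + M)*(-G)) = 40 + 8*(-G*(6 + M)) = 40 - 8*G*(6 + M))
n(-5, 17) - a = (40 - 48*17 - 8*17*(-5)) - 1*(-422) = (40 - 816 + 680) + 422 = -96 + 422 = 326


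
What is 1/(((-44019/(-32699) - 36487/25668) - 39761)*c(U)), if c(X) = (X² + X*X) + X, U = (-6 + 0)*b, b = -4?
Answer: -2256231/105499160751334 ≈ -2.1386e-8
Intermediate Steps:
U = 24 (U = (-6 + 0)*(-4) = -6*(-4) = 24)
c(X) = X + 2*X² (c(X) = (X² + X²) + X = 2*X² + X = X + 2*X²)
1/(((-44019/(-32699) - 36487/25668) - 39761)*c(U)) = 1/(((-44019/(-32699) - 36487/25668) - 39761)*((24*(1 + 2*24)))) = 1/(((-44019*(-1/32699) - 36487*1/25668) - 39761)*((24*(1 + 48)))) = 1/(((44019/32699 - 1177/828) - 39761)*((24*49))) = 1/(-2038991/27074772 - 39761*1176) = (1/1176)/(-1076522048483/27074772) = -27074772/1076522048483*1/1176 = -2256231/105499160751334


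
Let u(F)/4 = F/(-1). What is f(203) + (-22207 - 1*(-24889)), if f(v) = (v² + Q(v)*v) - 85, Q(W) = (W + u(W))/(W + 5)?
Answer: 8988021/208 ≈ 43212.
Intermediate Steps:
u(F) = -4*F (u(F) = 4*(F/(-1)) = 4*(F*(-1)) = 4*(-F) = -4*F)
Q(W) = -3*W/(5 + W) (Q(W) = (W - 4*W)/(W + 5) = (-3*W)/(5 + W) = -3*W/(5 + W))
f(v) = -85 + v² - 3*v²/(5 + v) (f(v) = (v² + (-3*v/(5 + v))*v) - 85 = (v² - 3*v²/(5 + v)) - 85 = -85 + v² - 3*v²/(5 + v))
f(203) + (-22207 - 1*(-24889)) = (-3*203² + (-85 + 203²)*(5 + 203))/(5 + 203) + (-22207 - 1*(-24889)) = (-3*41209 + (-85 + 41209)*208)/208 + (-22207 + 24889) = (-123627 + 41124*208)/208 + 2682 = (-123627 + 8553792)/208 + 2682 = (1/208)*8430165 + 2682 = 8430165/208 + 2682 = 8988021/208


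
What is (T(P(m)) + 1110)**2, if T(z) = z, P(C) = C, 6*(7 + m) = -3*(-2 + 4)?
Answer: 1214404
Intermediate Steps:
m = -8 (m = -7 + (-3*(-2 + 4))/6 = -7 + (-3*2)/6 = -7 + (1/6)*(-6) = -7 - 1 = -8)
(T(P(m)) + 1110)**2 = (-8 + 1110)**2 = 1102**2 = 1214404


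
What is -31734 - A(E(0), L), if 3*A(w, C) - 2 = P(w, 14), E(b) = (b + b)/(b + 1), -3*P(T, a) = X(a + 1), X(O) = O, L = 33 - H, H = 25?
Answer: -31733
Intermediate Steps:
L = 8 (L = 33 - 1*25 = 33 - 25 = 8)
P(T, a) = -⅓ - a/3 (P(T, a) = -(a + 1)/3 = -(1 + a)/3 = -⅓ - a/3)
E(b) = 2*b/(1 + b) (E(b) = (2*b)/(1 + b) = 2*b/(1 + b))
A(w, C) = -1 (A(w, C) = ⅔ + (-⅓ - ⅓*14)/3 = ⅔ + (-⅓ - 14/3)/3 = ⅔ + (⅓)*(-5) = ⅔ - 5/3 = -1)
-31734 - A(E(0), L) = -31734 - 1*(-1) = -31734 + 1 = -31733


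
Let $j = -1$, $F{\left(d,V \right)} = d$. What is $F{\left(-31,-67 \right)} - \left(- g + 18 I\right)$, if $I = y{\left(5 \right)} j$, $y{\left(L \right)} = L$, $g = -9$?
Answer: $50$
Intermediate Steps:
$I = -5$ ($I = 5 \left(-1\right) = -5$)
$F{\left(-31,-67 \right)} - \left(- g + 18 I\right) = -31 - -81 = -31 + \left(90 - 9\right) = -31 + 81 = 50$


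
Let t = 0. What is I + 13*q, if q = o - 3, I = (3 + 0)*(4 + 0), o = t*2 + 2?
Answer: -1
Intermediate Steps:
o = 2 (o = 0*2 + 2 = 0 + 2 = 2)
I = 12 (I = 3*4 = 12)
q = -1 (q = 2 - 3 = -1)
I + 13*q = 12 + 13*(-1) = 12 - 13 = -1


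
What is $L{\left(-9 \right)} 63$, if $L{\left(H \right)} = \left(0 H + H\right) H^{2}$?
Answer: $-45927$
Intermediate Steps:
$L{\left(H \right)} = H^{3}$ ($L{\left(H \right)} = \left(0 + H\right) H^{2} = H H^{2} = H^{3}$)
$L{\left(-9 \right)} 63 = \left(-9\right)^{3} \cdot 63 = \left(-729\right) 63 = -45927$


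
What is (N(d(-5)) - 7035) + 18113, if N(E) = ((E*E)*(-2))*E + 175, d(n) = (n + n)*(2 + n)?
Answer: -42747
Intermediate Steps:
d(n) = 2*n*(2 + n) (d(n) = (2*n)*(2 + n) = 2*n*(2 + n))
N(E) = 175 - 2*E³ (N(E) = (E²*(-2))*E + 175 = (-2*E²)*E + 175 = -2*E³ + 175 = 175 - 2*E³)
(N(d(-5)) - 7035) + 18113 = ((175 - 2*(-1000*(2 - 5)³)) - 7035) + 18113 = ((175 - 2*(2*(-5)*(-3))³) - 7035) + 18113 = ((175 - 2*30³) - 7035) + 18113 = ((175 - 2*27000) - 7035) + 18113 = ((175 - 54000) - 7035) + 18113 = (-53825 - 7035) + 18113 = -60860 + 18113 = -42747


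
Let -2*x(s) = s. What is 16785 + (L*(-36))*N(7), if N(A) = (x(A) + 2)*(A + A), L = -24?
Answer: -1359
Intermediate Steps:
x(s) = -s/2
N(A) = 2*A*(2 - A/2) (N(A) = (-A/2 + 2)*(A + A) = (2 - A/2)*(2*A) = 2*A*(2 - A/2))
16785 + (L*(-36))*N(7) = 16785 + (-24*(-36))*(7*(4 - 1*7)) = 16785 + 864*(7*(4 - 7)) = 16785 + 864*(7*(-3)) = 16785 + 864*(-21) = 16785 - 18144 = -1359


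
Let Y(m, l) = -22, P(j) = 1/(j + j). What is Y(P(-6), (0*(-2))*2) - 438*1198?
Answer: -524746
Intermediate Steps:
P(j) = 1/(2*j)
Y(P(-6), (0*(-2))*2) - 438*1198 = -22 - 438*1198 = -22 - 524724 = -524746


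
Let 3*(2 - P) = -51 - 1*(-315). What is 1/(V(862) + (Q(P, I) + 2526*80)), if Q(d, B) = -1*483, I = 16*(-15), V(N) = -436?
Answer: 1/201161 ≈ 4.9711e-6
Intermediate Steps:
I = -240
P = -86 (P = 2 - (-51 - 1*(-315))/3 = 2 - (-51 + 315)/3 = 2 - ⅓*264 = 2 - 88 = -86)
Q(d, B) = -483
1/(V(862) + (Q(P, I) + 2526*80)) = 1/(-436 + (-483 + 2526*80)) = 1/(-436 + (-483 + 202080)) = 1/(-436 + 201597) = 1/201161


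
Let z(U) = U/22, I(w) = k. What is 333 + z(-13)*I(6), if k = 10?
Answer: 3598/11 ≈ 327.09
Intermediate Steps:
I(w) = 10
z(U) = U/22 (z(U) = U*(1/22) = U/22)
333 + z(-13)*I(6) = 333 + ((1/22)*(-13))*10 = 333 - 13/22*10 = 333 - 65/11 = 3598/11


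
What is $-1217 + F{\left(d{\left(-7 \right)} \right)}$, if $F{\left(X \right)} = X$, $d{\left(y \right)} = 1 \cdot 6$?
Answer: $-1211$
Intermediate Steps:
$d{\left(y \right)} = 6$
$-1217 + F{\left(d{\left(-7 \right)} \right)} = -1217 + 6 = -1211$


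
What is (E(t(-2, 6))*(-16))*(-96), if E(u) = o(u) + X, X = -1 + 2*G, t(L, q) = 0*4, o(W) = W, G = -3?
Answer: -10752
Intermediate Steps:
t(L, q) = 0
X = -7 (X = -1 + 2*(-3) = -1 - 6 = -7)
E(u) = -7 + u (E(u) = u - 7 = -7 + u)
(E(t(-2, 6))*(-16))*(-96) = ((-7 + 0)*(-16))*(-96) = -7*(-16)*(-96) = 112*(-96) = -10752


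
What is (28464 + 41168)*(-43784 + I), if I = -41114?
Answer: -5911617536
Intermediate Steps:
(28464 + 41168)*(-43784 + I) = (28464 + 41168)*(-43784 - 41114) = 69632*(-84898) = -5911617536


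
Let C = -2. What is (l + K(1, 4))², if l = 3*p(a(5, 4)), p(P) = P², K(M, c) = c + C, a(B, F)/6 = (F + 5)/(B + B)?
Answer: 5004169/625 ≈ 8006.7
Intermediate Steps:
a(B, F) = 3*(5 + F)/B (a(B, F) = 6*((F + 5)/(B + B)) = 6*((5 + F)/((2*B))) = 6*((5 + F)*(1/(2*B))) = 6*((5 + F)/(2*B)) = 3*(5 + F)/B)
K(M, c) = -2 + c (K(M, c) = c - 2 = -2 + c)
l = 2187/25 (l = 3*(3*(5 + 4)/5)² = 3*(3*(⅕)*9)² = 3*(27/5)² = 3*(729/25) = 2187/25 ≈ 87.480)
(l + K(1, 4))² = (2187/25 + (-2 + 4))² = (2187/25 + 2)² = (2237/25)² = 5004169/625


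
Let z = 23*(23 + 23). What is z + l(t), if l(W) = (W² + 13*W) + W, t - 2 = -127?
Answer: 14933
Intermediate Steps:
t = -125 (t = 2 - 127 = -125)
l(W) = W² + 14*W
z = 1058 (z = 23*46 = 1058)
z + l(t) = 1058 - 125*(14 - 125) = 1058 - 125*(-111) = 1058 + 13875 = 14933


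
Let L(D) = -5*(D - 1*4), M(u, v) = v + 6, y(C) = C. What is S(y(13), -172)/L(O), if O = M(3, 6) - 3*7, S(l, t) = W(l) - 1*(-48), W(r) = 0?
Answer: 48/65 ≈ 0.73846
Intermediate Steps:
M(u, v) = 6 + v
S(l, t) = 48 (S(l, t) = 0 - 1*(-48) = 0 + 48 = 48)
O = -9 (O = (6 + 6) - 3*7 = 12 - 21 = -9)
L(D) = 20 - 5*D (L(D) = -5*(D - 4) = -5*(-4 + D) = 20 - 5*D)
S(y(13), -172)/L(O) = 48/(20 - 5*(-9)) = 48/(20 + 45) = 48/65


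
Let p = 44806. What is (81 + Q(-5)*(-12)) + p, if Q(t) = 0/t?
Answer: 44887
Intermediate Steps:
Q(t) = 0
(81 + Q(-5)*(-12)) + p = (81 + 0*(-12)) + 44806 = (81 + 0) + 44806 = 81 + 44806 = 44887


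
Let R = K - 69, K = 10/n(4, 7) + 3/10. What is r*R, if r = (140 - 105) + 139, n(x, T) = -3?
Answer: -62669/5 ≈ -12534.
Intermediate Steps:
K = -91/30 (K = 10/(-3) + 3/10 = 10*(-⅓) + 3*(⅒) = -10/3 + 3/10 = -91/30 ≈ -3.0333)
r = 174 (r = 35 + 139 = 174)
R = -2161/30 (R = -91/30 - 69 = -2161/30 ≈ -72.033)
r*R = 174*(-2161/30) = -62669/5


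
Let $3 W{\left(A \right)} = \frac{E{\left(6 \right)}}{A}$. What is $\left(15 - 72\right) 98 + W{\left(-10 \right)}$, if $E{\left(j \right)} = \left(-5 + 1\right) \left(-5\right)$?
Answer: $- \frac{16760}{3} \approx -5586.7$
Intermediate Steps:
$E{\left(j \right)} = 20$ ($E{\left(j \right)} = \left(-4\right) \left(-5\right) = 20$)
$W{\left(A \right)} = \frac{20}{3 A}$ ($W{\left(A \right)} = \frac{20 \frac{1}{A}}{3} = \frac{20}{3 A}$)
$\left(15 - 72\right) 98 + W{\left(-10 \right)} = \left(15 - 72\right) 98 + \frac{20}{3 \left(-10\right)} = \left(-57\right) 98 + \frac{20}{3} \left(- \frac{1}{10}\right) = -5586 - \frac{2}{3} = - \frac{16760}{3}$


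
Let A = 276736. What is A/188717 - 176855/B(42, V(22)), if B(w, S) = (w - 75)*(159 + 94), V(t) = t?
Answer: 35686013899/1575598233 ≈ 22.649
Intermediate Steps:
B(w, S) = -18975 + 253*w (B(w, S) = (-75 + w)*253 = -18975 + 253*w)
A/188717 - 176855/B(42, V(22)) = 276736/188717 - 176855/(-18975 + 253*42) = 276736*(1/188717) - 176855/(-18975 + 10626) = 276736/188717 - 176855/(-8349) = 276736/188717 - 176855*(-1/8349) = 276736/188717 + 176855/8349 = 35686013899/1575598233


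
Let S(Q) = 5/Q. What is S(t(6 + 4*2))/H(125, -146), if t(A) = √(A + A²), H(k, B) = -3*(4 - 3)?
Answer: -√210/126 ≈ -0.11501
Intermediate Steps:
H(k, B) = -3 (H(k, B) = -3*1 = -3)
S(t(6 + 4*2))/H(125, -146) = (5/(√((6 + 4*2)*(1 + (6 + 4*2)))))/(-3) = (5/(√((6 + 8)*(1 + (6 + 8)))))*(-⅓) = (5/(√(14*(1 + 14))))*(-⅓) = (5/(√(14*15)))*(-⅓) = (5/(√210))*(-⅓) = (5*(√210/210))*(-⅓) = (√210/42)*(-⅓) = -√210/126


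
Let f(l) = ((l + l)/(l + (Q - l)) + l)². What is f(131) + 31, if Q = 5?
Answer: 841664/25 ≈ 33667.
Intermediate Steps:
f(l) = 49*l²/25 (f(l) = ((l + l)/(l + (5 - l)) + l)² = ((2*l)/5 + l)² = ((2*l)*(⅕) + l)² = (2*l/5 + l)² = (7*l/5)² = 49*l²/25)
f(131) + 31 = (49/25)*131² + 31 = (49/25)*17161 + 31 = 840889/25 + 31 = 841664/25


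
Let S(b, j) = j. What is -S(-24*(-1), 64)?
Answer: -64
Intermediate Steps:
-S(-24*(-1), 64) = -1*64 = -64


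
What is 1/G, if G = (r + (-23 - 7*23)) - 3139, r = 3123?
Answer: -1/200 ≈ -0.0050000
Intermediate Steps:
G = -200 (G = (3123 + (-23 - 7*23)) - 3139 = (3123 + (-23 - 161)) - 3139 = (3123 - 184) - 3139 = 2939 - 3139 = -200)
1/G = 1/(-200) = -1/200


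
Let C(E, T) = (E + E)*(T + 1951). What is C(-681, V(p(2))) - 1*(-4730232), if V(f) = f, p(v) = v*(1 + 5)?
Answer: 2056626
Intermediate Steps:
p(v) = 6*v (p(v) = v*6 = 6*v)
C(E, T) = 2*E*(1951 + T) (C(E, T) = (2*E)*(1951 + T) = 2*E*(1951 + T))
C(-681, V(p(2))) - 1*(-4730232) = 2*(-681)*(1951 + 6*2) - 1*(-4730232) = 2*(-681)*(1951 + 12) + 4730232 = 2*(-681)*1963 + 4730232 = -2673606 + 4730232 = 2056626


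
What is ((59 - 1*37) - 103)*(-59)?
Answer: 4779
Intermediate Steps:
((59 - 1*37) - 103)*(-59) = ((59 - 37) - 103)*(-59) = (22 - 103)*(-59) = -81*(-59) = 4779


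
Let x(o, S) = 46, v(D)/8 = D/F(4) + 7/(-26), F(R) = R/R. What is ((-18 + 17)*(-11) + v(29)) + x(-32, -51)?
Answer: 3729/13 ≈ 286.85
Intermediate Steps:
F(R) = 1
v(D) = -28/13 + 8*D (v(D) = 8*(D/1 + 7/(-26)) = 8*(D*1 + 7*(-1/26)) = 8*(D - 7/26) = 8*(-7/26 + D) = -28/13 + 8*D)
((-18 + 17)*(-11) + v(29)) + x(-32, -51) = ((-18 + 17)*(-11) + (-28/13 + 8*29)) + 46 = (-1*(-11) + (-28/13 + 232)) + 46 = (11 + 2988/13) + 46 = 3131/13 + 46 = 3729/13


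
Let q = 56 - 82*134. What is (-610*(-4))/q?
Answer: -610/2733 ≈ -0.22320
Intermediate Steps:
q = -10932 (q = 56 - 10988 = -10932)
(-610*(-4))/q = -610*(-4)/(-10932) = 2440*(-1/10932) = -610/2733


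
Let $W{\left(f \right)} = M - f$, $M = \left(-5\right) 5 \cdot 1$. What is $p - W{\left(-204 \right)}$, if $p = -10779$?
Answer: $-10958$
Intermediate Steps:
$M = -25$ ($M = \left(-25\right) 1 = -25$)
$W{\left(f \right)} = -25 - f$
$p - W{\left(-204 \right)} = -10779 - \left(-25 - -204\right) = -10779 - \left(-25 + 204\right) = -10779 - 179 = -10958$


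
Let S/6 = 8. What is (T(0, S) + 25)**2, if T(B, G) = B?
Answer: 625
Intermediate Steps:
S = 48 (S = 6*8 = 48)
(T(0, S) + 25)**2 = (0 + 25)**2 = 25**2 = 625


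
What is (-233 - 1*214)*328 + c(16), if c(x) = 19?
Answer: -146597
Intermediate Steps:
(-233 - 1*214)*328 + c(16) = (-233 - 1*214)*328 + 19 = (-233 - 214)*328 + 19 = -447*328 + 19 = -146616 + 19 = -146597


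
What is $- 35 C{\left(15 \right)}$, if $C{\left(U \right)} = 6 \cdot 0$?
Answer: $0$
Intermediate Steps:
$C{\left(U \right)} = 0$
$- 35 C{\left(15 \right)} = \left(-35\right) 0 = 0$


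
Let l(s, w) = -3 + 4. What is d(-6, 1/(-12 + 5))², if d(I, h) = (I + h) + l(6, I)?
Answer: 1296/49 ≈ 26.449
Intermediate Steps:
l(s, w) = 1
d(I, h) = 1 + I + h (d(I, h) = (I + h) + 1 = 1 + I + h)
d(-6, 1/(-12 + 5))² = (1 - 6 + 1/(-12 + 5))² = (1 - 6 + 1/(-7))² = (1 - 6 - ⅐)² = (-36/7)² = 1296/49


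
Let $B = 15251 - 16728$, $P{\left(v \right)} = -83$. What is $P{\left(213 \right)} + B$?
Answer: $-1560$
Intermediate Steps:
$B = -1477$
$P{\left(213 \right)} + B = -83 - 1477 = -1560$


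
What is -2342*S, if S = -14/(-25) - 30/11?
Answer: 1395832/275 ≈ 5075.8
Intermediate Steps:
S = -596/275 (S = -14*(-1/25) - 30*1/11 = 14/25 - 30/11 = -596/275 ≈ -2.1673)
-2342*S = -2342*(-596/275) = 1395832/275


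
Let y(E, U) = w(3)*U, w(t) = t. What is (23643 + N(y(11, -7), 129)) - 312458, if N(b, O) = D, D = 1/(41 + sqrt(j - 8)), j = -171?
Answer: (-288815*sqrt(179) + 11841414*I)/(sqrt(179) - 41*I) ≈ -2.8882e+5 - 0.0072021*I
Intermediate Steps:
D = 1/(41 + I*sqrt(179)) (D = 1/(41 + sqrt(-171 - 8)) = 1/(41 + sqrt(-179)) = 1/(41 + I*sqrt(179)) ≈ 0.022043 - 0.0071931*I)
y(E, U) = 3*U
N(b, O) = 41/1860 - I*sqrt(179)/1860
(23643 + N(y(11, -7), 129)) - 312458 = (23643 + (41/1860 - I*sqrt(179)/1860)) - 312458 = (43976021/1860 - I*sqrt(179)/1860) - 312458 = -537195859/1860 - I*sqrt(179)/1860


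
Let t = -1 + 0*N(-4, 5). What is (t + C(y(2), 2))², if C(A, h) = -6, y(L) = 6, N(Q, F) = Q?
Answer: 49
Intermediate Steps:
t = -1 (t = -1 + 0*(-4) = -1 + 0 = -1)
(t + C(y(2), 2))² = (-1 - 6)² = (-7)² = 49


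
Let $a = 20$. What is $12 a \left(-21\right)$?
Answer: $-5040$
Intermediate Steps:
$12 a \left(-21\right) = 12 \cdot 20 \left(-21\right) = 240 \left(-21\right) = -5040$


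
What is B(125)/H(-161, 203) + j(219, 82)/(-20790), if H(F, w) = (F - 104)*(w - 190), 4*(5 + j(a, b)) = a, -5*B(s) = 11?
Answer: -502603/286486200 ≈ -0.0017544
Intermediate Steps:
B(s) = -11/5 (B(s) = -1/5*11 = -11/5)
j(a, b) = -5 + a/4
H(F, w) = (-190 + w)*(-104 + F) (H(F, w) = (-104 + F)*(-190 + w) = (-190 + w)*(-104 + F))
B(125)/H(-161, 203) + j(219, 82)/(-20790) = -11/(5*(19760 - 190*(-161) - 104*203 - 161*203)) + (-5 + (1/4)*219)/(-20790) = -11/(5*(19760 + 30590 - 21112 - 32683)) + (-5 + 219/4)*(-1/20790) = -11/5/(-3445) + (199/4)*(-1/20790) = -11/5*(-1/3445) - 199/83160 = 11/17225 - 199/83160 = -502603/286486200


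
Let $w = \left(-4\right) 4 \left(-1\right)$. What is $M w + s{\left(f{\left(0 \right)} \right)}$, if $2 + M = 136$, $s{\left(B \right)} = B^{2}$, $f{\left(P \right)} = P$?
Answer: $2144$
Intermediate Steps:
$w = 16$ ($w = \left(-16\right) \left(-1\right) = 16$)
$M = 134$ ($M = -2 + 136 = 134$)
$M w + s{\left(f{\left(0 \right)} \right)} = 134 \cdot 16 + 0^{2} = 2144 + 0 = 2144$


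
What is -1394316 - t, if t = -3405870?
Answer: 2011554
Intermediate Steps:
-1394316 - t = -1394316 - 1*(-3405870) = -1394316 + 3405870 = 2011554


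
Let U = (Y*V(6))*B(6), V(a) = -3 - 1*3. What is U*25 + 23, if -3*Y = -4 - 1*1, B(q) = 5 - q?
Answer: 273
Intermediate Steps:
V(a) = -6 (V(a) = -3 - 3 = -6)
Y = 5/3 (Y = -(-4 - 1*1)/3 = -(-4 - 1)/3 = -⅓*(-5) = 5/3 ≈ 1.6667)
U = 10 (U = ((5/3)*(-6))*(5 - 1*6) = -10*(5 - 6) = -10*(-1) = 10)
U*25 + 23 = 10*25 + 23 = 250 + 23 = 273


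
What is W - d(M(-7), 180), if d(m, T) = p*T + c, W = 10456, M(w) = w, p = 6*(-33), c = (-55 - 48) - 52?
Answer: 46251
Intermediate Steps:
c = -155 (c = -103 - 52 = -155)
p = -198
d(m, T) = -155 - 198*T (d(m, T) = -198*T - 155 = -155 - 198*T)
W - d(M(-7), 180) = 10456 - (-155 - 198*180) = 10456 - (-155 - 35640) = 10456 - 1*(-35795) = 10456 + 35795 = 46251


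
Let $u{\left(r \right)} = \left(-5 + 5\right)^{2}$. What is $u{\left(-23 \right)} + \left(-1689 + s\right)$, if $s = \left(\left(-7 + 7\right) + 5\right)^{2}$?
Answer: $-1664$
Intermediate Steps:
$u{\left(r \right)} = 0$ ($u{\left(r \right)} = 0^{2} = 0$)
$s = 25$ ($s = \left(0 + 5\right)^{2} = 5^{2} = 25$)
$u{\left(-23 \right)} + \left(-1689 + s\right) = 0 + \left(-1689 + 25\right) = 0 - 1664 = -1664$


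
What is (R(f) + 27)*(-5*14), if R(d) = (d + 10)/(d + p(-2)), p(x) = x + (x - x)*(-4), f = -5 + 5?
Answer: -1540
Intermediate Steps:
f = 0
p(x) = x (p(x) = x + 0*(-4) = x + 0 = x)
R(d) = (10 + d)/(-2 + d) (R(d) = (d + 10)/(d - 2) = (10 + d)/(-2 + d))
(R(f) + 27)*(-5*14) = ((10 + 0)/(-2 + 0) + 27)*(-5*14) = (10/(-2) + 27)*(-70) = (-½*10 + 27)*(-70) = (-5 + 27)*(-70) = 22*(-70) = -1540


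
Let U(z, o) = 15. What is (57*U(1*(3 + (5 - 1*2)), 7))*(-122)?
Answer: -104310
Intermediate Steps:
(57*U(1*(3 + (5 - 1*2)), 7))*(-122) = (57*15)*(-122) = 855*(-122) = -104310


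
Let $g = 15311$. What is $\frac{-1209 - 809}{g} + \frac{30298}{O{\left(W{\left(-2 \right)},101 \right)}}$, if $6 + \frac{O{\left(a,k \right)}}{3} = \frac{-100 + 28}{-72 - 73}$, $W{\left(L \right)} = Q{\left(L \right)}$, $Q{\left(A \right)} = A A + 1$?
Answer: $- \frac{33634634701}{18327267} \approx -1835.2$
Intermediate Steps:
$Q{\left(A \right)} = 1 + A^{2}$ ($Q{\left(A \right)} = A^{2} + 1 = 1 + A^{2}$)
$W{\left(L \right)} = 1 + L^{2}$
$O{\left(a,k \right)} = - \frac{2394}{145}$ ($O{\left(a,k \right)} = -18 + 3 \frac{-100 + 28}{-72 - 73} = -18 + 3 \left(- \frac{72}{-145}\right) = -18 + 3 \left(\left(-72\right) \left(- \frac{1}{145}\right)\right) = -18 + 3 \cdot \frac{72}{145} = -18 + \frac{216}{145} = - \frac{2394}{145}$)
$\frac{-1209 - 809}{g} + \frac{30298}{O{\left(W{\left(-2 \right)},101 \right)}} = \frac{-1209 - 809}{15311} + \frac{30298}{- \frac{2394}{145}} = \left(-2018\right) \frac{1}{15311} + 30298 \left(- \frac{145}{2394}\right) = - \frac{2018}{15311} - \frac{2196605}{1197} = - \frac{33634634701}{18327267}$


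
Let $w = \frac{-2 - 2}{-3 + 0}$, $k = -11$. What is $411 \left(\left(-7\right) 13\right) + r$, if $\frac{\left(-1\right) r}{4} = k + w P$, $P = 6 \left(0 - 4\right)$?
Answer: $-37229$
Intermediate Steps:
$P = -24$ ($P = 6 \left(-4\right) = -24$)
$w = \frac{4}{3}$ ($w = - \frac{4}{-3} = \left(-4\right) \left(- \frac{1}{3}\right) = \frac{4}{3} \approx 1.3333$)
$r = 172$ ($r = - 4 \left(-11 + \frac{4}{3} \left(-24\right)\right) = - 4 \left(-11 - 32\right) = \left(-4\right) \left(-43\right) = 172$)
$411 \left(\left(-7\right) 13\right) + r = 411 \left(\left(-7\right) 13\right) + 172 = 411 \left(-91\right) + 172 = -37401 + 172 = -37229$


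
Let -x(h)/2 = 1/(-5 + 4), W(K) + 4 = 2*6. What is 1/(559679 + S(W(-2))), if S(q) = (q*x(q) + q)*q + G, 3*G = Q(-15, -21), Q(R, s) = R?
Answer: 1/559866 ≈ 1.7861e-6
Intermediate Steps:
W(K) = 8 (W(K) = -4 + 2*6 = -4 + 12 = 8)
G = -5 (G = (1/3)*(-15) = -5)
x(h) = 2 (x(h) = -2/(-5 + 4) = -2/(-1) = -2*(-1) = 2)
S(q) = -5 + 3*q**2 (S(q) = (q*2 + q)*q - 5 = (2*q + q)*q - 5 = (3*q)*q - 5 = 3*q**2 - 5 = -5 + 3*q**2)
1/(559679 + S(W(-2))) = 1/(559679 + (-5 + 3*8**2)) = 1/(559679 + (-5 + 3*64)) = 1/(559679 + (-5 + 192)) = 1/(559679 + 187) = 1/559866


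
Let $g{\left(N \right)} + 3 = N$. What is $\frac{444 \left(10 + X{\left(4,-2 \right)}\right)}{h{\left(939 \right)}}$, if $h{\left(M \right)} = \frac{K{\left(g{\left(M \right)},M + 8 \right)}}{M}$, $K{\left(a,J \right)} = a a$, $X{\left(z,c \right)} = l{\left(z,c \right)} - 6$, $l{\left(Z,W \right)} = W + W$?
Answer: $0$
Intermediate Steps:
$l{\left(Z,W \right)} = 2 W$
$g{\left(N \right)} = -3 + N$
$X{\left(z,c \right)} = -6 + 2 c$ ($X{\left(z,c \right)} = 2 c - 6 = -6 + 2 c$)
$K{\left(a,J \right)} = a^{2}$
$h{\left(M \right)} = \frac{\left(-3 + M\right)^{2}}{M}$
$\frac{444 \left(10 + X{\left(4,-2 \right)}\right)}{h{\left(939 \right)}} = \frac{444 \left(10 + \left(-6 + 2 \left(-2\right)\right)\right)}{\frac{1}{939} \left(-3 + 939\right)^{2}} = \frac{444 \left(10 - 10\right)}{\frac{1}{939} \cdot 936^{2}} = \frac{444 \left(10 - 10\right)}{\frac{1}{939} \cdot 876096} = \frac{444 \cdot 0}{\frac{292032}{313}} = 0 \cdot \frac{313}{292032} = 0$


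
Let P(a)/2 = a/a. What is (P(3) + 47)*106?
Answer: 5194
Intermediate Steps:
P(a) = 2 (P(a) = 2*(a/a) = 2*1 = 2)
(P(3) + 47)*106 = (2 + 47)*106 = 49*106 = 5194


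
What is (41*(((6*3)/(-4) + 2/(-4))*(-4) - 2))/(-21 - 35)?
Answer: -369/28 ≈ -13.179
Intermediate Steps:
(41*(((6*3)/(-4) + 2/(-4))*(-4) - 2))/(-21 - 35) = (41*((18*(-1/4) + 2*(-1/4))*(-4) - 2))/(-56) = (41*((-9/2 - 1/2)*(-4) - 2))*(-1/56) = (41*(-5*(-4) - 2))*(-1/56) = (41*(20 - 2))*(-1/56) = (41*18)*(-1/56) = 738*(-1/56) = -369/28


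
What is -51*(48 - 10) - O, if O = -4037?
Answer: 2099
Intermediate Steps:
-51*(48 - 10) - O = -51*(48 - 10) - 1*(-4037) = -51*38 + 4037 = -1938 + 4037 = 2099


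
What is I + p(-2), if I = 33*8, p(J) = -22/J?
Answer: 275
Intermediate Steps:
I = 264
I + p(-2) = 264 - 22/(-2) = 264 - 22*(-1/2) = 264 + 11 = 275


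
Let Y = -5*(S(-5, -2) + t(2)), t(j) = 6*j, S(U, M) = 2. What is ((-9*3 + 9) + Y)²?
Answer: 7744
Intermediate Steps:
Y = -70 (Y = -5*(2 + 6*2) = -5*(2 + 12) = -5*14 = -70)
((-9*3 + 9) + Y)² = ((-9*3 + 9) - 70)² = ((-27 + 9) - 70)² = (-18 - 70)² = (-88)² = 7744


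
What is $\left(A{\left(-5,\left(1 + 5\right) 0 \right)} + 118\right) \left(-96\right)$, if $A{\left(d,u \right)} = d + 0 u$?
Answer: $-10848$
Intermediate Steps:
$A{\left(d,u \right)} = d$ ($A{\left(d,u \right)} = d + 0 = d$)
$\left(A{\left(-5,\left(1 + 5\right) 0 \right)} + 118\right) \left(-96\right) = \left(-5 + 118\right) \left(-96\right) = 113 \left(-96\right) = -10848$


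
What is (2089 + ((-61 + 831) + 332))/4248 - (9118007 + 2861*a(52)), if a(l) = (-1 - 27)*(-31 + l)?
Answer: -31587016081/4248 ≈ -7.4357e+6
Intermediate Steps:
a(l) = 868 - 28*l (a(l) = -28*(-31 + l) = 868 - 28*l)
(2089 + ((-61 + 831) + 332))/4248 - (9118007 + 2861*a(52)) = (2089 + ((-61 + 831) + 332))/4248 - (11601355 - 4165616) = (2089 + (770 + 332))*(1/4248) - 2861/(1/((868 - 1456) + 3187)) = (2089 + 1102)*(1/4248) - 2861/(1/(-588 + 3187)) = 3191*(1/4248) - 2861/(1/2599) = 3191/4248 - 2861/1/2599 = 3191/4248 - 2861*2599 = 3191/4248 - 7435739 = -31587016081/4248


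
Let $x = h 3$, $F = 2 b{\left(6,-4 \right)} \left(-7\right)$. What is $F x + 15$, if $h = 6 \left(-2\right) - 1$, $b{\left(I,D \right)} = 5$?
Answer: $2745$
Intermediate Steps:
$h = -13$ ($h = -12 - 1 = -13$)
$F = -70$ ($F = 2 \cdot 5 \left(-7\right) = 10 \left(-7\right) = -70$)
$x = -39$ ($x = \left(-13\right) 3 = -39$)
$F x + 15 = \left(-70\right) \left(-39\right) + 15 = 2730 + 15 = 2745$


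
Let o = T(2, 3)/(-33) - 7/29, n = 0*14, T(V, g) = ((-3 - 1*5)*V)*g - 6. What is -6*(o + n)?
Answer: -2670/319 ≈ -8.3699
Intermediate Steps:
T(V, g) = -6 - 8*V*g (T(V, g) = ((-3 - 5)*V)*g - 6 = (-8*V)*g - 6 = -8*V*g - 6 = -6 - 8*V*g)
n = 0
o = 445/319 (o = (-6 - 8*2*3)/(-33) - 7/29 = (-6 - 48)*(-1/33) - 7*1/29 = -54*(-1/33) - 7/29 = 18/11 - 7/29 = 445/319 ≈ 1.3950)
-6*(o + n) = -6*(445/319 + 0) = -6*445/319 = -2670/319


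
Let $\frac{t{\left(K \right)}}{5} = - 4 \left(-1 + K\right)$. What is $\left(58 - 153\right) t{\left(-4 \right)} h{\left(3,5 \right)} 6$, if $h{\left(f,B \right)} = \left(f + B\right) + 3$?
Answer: $-627000$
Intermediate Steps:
$t{\left(K \right)} = 20 - 20 K$ ($t{\left(K \right)} = 5 \left(- 4 \left(-1 + K\right)\right) = 5 \left(4 - 4 K\right) = 20 - 20 K$)
$h{\left(f,B \right)} = 3 + B + f$ ($h{\left(f,B \right)} = \left(B + f\right) + 3 = 3 + B + f$)
$\left(58 - 153\right) t{\left(-4 \right)} h{\left(3,5 \right)} 6 = \left(58 - 153\right) \left(20 - -80\right) \left(3 + 5 + 3\right) 6 = - 95 \left(20 + 80\right) 11 \cdot 6 = - 95 \cdot 100 \cdot 11 \cdot 6 = - 95 \cdot 1100 \cdot 6 = \left(-95\right) 6600 = -627000$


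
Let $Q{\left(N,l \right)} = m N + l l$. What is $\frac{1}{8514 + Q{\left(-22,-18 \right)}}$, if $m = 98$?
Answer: $\frac{1}{6682} \approx 0.00014966$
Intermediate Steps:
$Q{\left(N,l \right)} = l^{2} + 98 N$ ($Q{\left(N,l \right)} = 98 N + l l = 98 N + l^{2} = l^{2} + 98 N$)
$\frac{1}{8514 + Q{\left(-22,-18 \right)}} = \frac{1}{8514 + \left(\left(-18\right)^{2} + 98 \left(-22\right)\right)} = \frac{1}{8514 + \left(324 - 2156\right)} = \frac{1}{8514 - 1832} = \frac{1}{6682}$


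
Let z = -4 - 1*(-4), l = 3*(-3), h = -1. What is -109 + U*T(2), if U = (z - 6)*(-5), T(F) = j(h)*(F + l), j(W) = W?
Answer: 101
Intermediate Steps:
l = -9
z = 0 (z = -4 + 4 = 0)
T(F) = 9 - F (T(F) = -(F - 9) = -(-9 + F) = 9 - F)
U = 30 (U = (0 - 6)*(-5) = -6*(-5) = 30)
-109 + U*T(2) = -109 + 30*(9 - 1*2) = -109 + 30*(9 - 2) = -109 + 30*7 = -109 + 210 = 101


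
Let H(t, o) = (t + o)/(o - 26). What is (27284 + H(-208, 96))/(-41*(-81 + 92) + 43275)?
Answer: 34103/53530 ≈ 0.63708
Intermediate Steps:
H(t, o) = (o + t)/(-26 + o)
(27284 + H(-208, 96))/(-41*(-81 + 92) + 43275) = (27284 + (96 - 208)/(-26 + 96))/(-41*(-81 + 92) + 43275) = (27284 - 112/70)/(-41*11 + 43275) = (27284 + (1/70)*(-112))/(-451 + 43275) = (27284 - 8/5)/42824 = (136412/5)*(1/42824) = 34103/53530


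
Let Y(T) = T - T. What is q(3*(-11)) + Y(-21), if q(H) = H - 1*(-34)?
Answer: 1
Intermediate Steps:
q(H) = 34 + H (q(H) = H + 34 = 34 + H)
Y(T) = 0
q(3*(-11)) + Y(-21) = (34 + 3*(-11)) + 0 = (34 - 33) + 0 = 1 + 0 = 1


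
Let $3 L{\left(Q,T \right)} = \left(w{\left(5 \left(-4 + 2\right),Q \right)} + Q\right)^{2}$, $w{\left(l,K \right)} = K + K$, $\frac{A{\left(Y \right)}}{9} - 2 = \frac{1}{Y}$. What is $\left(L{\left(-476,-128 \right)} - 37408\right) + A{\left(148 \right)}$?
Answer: $\frac{95066033}{148} \approx 6.4234 \cdot 10^{5}$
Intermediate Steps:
$A{\left(Y \right)} = 18 + \frac{9}{Y}$
$w{\left(l,K \right)} = 2 K$
$L{\left(Q,T \right)} = 3 Q^{2}$ ($L{\left(Q,T \right)} = \frac{\left(2 Q + Q\right)^{2}}{3} = \frac{\left(3 Q\right)^{2}}{3} = \frac{9 Q^{2}}{3} = 3 Q^{2}$)
$\left(L{\left(-476,-128 \right)} - 37408\right) + A{\left(148 \right)} = \left(3 \left(-476\right)^{2} - 37408\right) + \left(18 + \frac{9}{148}\right) = \left(3 \cdot 226576 - 37408\right) + \left(18 + 9 \cdot \frac{1}{148}\right) = \left(679728 - 37408\right) + \left(18 + \frac{9}{148}\right) = 642320 + \frac{2673}{148} = \frac{95066033}{148}$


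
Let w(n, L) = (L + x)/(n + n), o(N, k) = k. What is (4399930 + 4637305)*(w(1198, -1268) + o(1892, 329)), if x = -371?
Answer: 7109095726575/2396 ≈ 2.9671e+9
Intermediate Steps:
w(n, L) = (-371 + L)/(2*n) (w(n, L) = (L - 371)/(n + n) = (-371 + L)/((2*n)) = (-371 + L)*(1/(2*n)) = (-371 + L)/(2*n))
(4399930 + 4637305)*(w(1198, -1268) + o(1892, 329)) = (4399930 + 4637305)*((1/2)*(-371 - 1268)/1198 + 329) = 9037235*((1/2)*(1/1198)*(-1639) + 329) = 9037235*(-1639/2396 + 329) = 9037235*(786645/2396) = 7109095726575/2396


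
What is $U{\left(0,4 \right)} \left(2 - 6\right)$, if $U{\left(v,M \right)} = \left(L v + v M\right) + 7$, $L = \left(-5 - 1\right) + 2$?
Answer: $-28$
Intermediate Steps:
$L = -4$ ($L = -6 + 2 = -4$)
$U{\left(v,M \right)} = 7 - 4 v + M v$ ($U{\left(v,M \right)} = \left(- 4 v + v M\right) + 7 = \left(- 4 v + M v\right) + 7 = 7 - 4 v + M v$)
$U{\left(0,4 \right)} \left(2 - 6\right) = \left(7 - 0 + 4 \cdot 0\right) \left(2 - 6\right) = \left(7 + 0 + 0\right) \left(-4\right) = 7 \left(-4\right) = -28$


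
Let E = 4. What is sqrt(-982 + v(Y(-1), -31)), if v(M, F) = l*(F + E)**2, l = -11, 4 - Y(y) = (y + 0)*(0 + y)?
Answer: I*sqrt(9001) ≈ 94.874*I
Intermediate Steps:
Y(y) = 4 - y**2 (Y(y) = 4 - (y + 0)*(0 + y) = 4 - y*y = 4 - y**2)
v(M, F) = -11*(4 + F)**2 (v(M, F) = -11*(F + 4)**2 = -11*(4 + F)**2)
sqrt(-982 + v(Y(-1), -31)) = sqrt(-982 - 11*(4 - 31)**2) = sqrt(-982 - 11*(-27)**2) = sqrt(-982 - 11*729) = sqrt(-982 - 8019) = sqrt(-9001) = I*sqrt(9001)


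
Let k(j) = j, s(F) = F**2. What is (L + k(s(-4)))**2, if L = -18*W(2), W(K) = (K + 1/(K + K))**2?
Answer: 361201/64 ≈ 5643.8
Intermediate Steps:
W(K) = (K + 1/(2*K))**2
L = -729/8 (L = -9*(1 + 2*2**2)**2/(2*2**2) = -9*(1 + 2*4)**2/(2*4) = -9*(1 + 8)**2/(2*4) = -9*9**2/(2*4) = -9*81/(2*4) = -18*81/16 = -729/8 ≈ -91.125)
(L + k(s(-4)))**2 = (-729/8 + (-4)**2)**2 = (-729/8 + 16)**2 = (-601/8)**2 = 361201/64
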